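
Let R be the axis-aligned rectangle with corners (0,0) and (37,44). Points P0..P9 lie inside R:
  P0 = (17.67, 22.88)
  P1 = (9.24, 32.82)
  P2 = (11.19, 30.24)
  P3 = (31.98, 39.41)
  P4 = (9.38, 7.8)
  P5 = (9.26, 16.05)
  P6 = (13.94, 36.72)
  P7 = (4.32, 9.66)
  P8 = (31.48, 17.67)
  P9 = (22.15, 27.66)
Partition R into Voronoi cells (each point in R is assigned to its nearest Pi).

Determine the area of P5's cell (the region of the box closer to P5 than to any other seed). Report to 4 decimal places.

Area of P5's cell: 150.2828

1. box [0,37]×[0,44]: [(0, 0) (37, 0) (37, 44) (0, 44)]
2. ⊥bis P5·P0 via (13.465,19.465): [(0, 36.0449) (0, 0) (29.2731, 0)]  |A|=527.5725
3. ⊥bis P5·P1 via (9.25,24.435): [(9.4285, 24.4352) (0, 24.424) (0, 0) (29.2731, 0)]  |A|=472.7883
4. ⊥bis P5·P2 via (10.225,23.145): [(10.5076, 23.1066) (0.8145, 24.4249) (0, 24.424) (0, 0) (29.2731, 0)]  |A|=467.0602
5. ⊥bis P5·P3 via (20.62,27.73): [(10.5076, 23.1066) (0.8145, 24.4249) (0, 24.424) (0, 0) (29.2731, 0)]  |A|=467.0602
6. ⊥bis P5·P4 via (9.32,11.925): [(19.4686, 12.0726) (10.5076, 23.1066) (0.8145, 24.4249) (0, 24.424) (0, 11.7894)]  |A|=175.5971
7. ⊥bis P5·P6 via (11.6,26.385): [(19.4686, 12.0726) (10.5076, 23.1066) (0.8145, 24.4249) (0, 24.424) (0, 11.7894)]  |A|=175.5971
8. ⊥bis P5·P7 via (6.79,12.855): [(8.0175, 11.9061) (19.4686, 12.0726) (10.5076, 23.1066) (0.8145, 24.4249) (0, 24.424) (0, 18.1042)]  |A|=150.2828
9. ⊥bis P5·P8 via (20.37,16.86): [(8.0175, 11.9061) (19.4686, 12.0726) (10.5076, 23.1066) (0.8145, 24.4249) (0, 24.424) (0, 18.1042)]  |A|=150.2828
10. ⊥bis P5·P9 via (15.705,21.855): [(8.0175, 11.9061) (19.4686, 12.0726) (10.5076, 23.1066) (0.8145, 24.4249) (0, 24.424) (0, 18.1042)]  |A|=150.2828
11. canonical 6-gon: [(8.0175, 11.9061) (19.4686, 12.0726) (10.5076, 23.1066) (0.8145, 24.4249) (0, 24.424) (0, 18.1042)]
12. shoelace: 150.2828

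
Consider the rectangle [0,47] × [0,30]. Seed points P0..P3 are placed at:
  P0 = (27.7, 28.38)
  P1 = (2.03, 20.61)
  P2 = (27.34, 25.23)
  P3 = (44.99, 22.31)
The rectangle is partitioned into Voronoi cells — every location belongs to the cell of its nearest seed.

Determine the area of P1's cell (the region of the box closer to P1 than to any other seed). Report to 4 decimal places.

Area of P1's cell: 483.7642

1. box [0,47]×[0,30]: [(0, 0) (47, 0) (47, 30) (0, 30)]
2. ⊥bis P1·P0 via (14.865,24.495): [(0, 0) (22.2793, 0) (13.1987, 30) (0, 30)]  |A|=532.1707
3. ⊥bis P1·P2 via (14.685,22.92): [(0, 0) (18.8687, 0) (13.6873, 28.3859) (13.1987, 30) (0, 30)]  |A|=483.7642
4. ⊥bis P1·P3 via (23.51,21.46): [(0, 0) (18.8687, 0) (13.6873, 28.3859) (13.1987, 30) (0, 30)]  |A|=483.7642
5. canonical 5-gon: [(0, 0) (18.8687, 0) (13.6873, 28.3859) (13.1987, 30) (0, 30)]
6. shoelace: 483.7642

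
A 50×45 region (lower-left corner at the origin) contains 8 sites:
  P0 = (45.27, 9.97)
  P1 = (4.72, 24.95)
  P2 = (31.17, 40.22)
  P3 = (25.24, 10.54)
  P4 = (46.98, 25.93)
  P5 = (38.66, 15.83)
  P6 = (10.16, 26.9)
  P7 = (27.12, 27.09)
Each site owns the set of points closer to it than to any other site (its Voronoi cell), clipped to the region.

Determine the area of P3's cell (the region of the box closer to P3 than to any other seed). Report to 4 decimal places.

1. box [0,50]×[0,45]: [(0, 0) (50, 0) (50, 45) (0, 45)]
2. ⊥bis P3·P0 via (35.255,10.255): [(0, 0) (34.9632, 0) (36.2437, 45) (0, 45)]  |A|=1602.1557
3. ⊥bis P3·P1 via (14.98,17.745): [(2.5187, 0) (34.9632, 0) (36.2437, 45) (34.1196, 45)]  |A|=777.7935
4. ⊥bis P3·P2 via (28.205,25.38): [(21.3091, 26.7578) (2.5187, 0) (34.9632, 0) (35.6431, 23.8939)]  |A|=606.2915
5. ⊥bis P3·P4 via (36.11,18.235): [(31.521, 24.7175) (21.3091, 26.7578) (2.5187, 0) (34.9632, 0) (35.5064, 19.0877)]  |A|=596.3293
6. ⊥bis P3·P5 via (31.95,13.185): [(27.0521, 25.6104) (21.3091, 26.7578) (2.5187, 0) (34.9632, 0) (35.1102, 5.1679)]  |A|=525.3963
7. ⊥bis P3·P6 via (17.7,18.72): [(27.0521, 25.6104) (25.5096, 25.9185) (11.9294, 13.4008) (2.5187, 0) (34.9632, 0) (35.1102, 5.1679)]  |A|=493.4081
8. ⊥bis P3·P7 via (26.18,18.815): [(29.8972, 18.3927) (18.7221, 19.6622) (11.9294, 13.4008) (2.5187, 0) (34.9632, 0) (35.1102, 5.1679)]  |A|=449.0143
9. canonical 6-gon: [(29.8972, 18.3927) (18.7221, 19.6622) (11.9294, 13.4008) (2.5187, 0) (34.9632, 0) (35.1102, 5.1679)]
10. shoelace: 449.0143

Area of P3's cell: 449.0143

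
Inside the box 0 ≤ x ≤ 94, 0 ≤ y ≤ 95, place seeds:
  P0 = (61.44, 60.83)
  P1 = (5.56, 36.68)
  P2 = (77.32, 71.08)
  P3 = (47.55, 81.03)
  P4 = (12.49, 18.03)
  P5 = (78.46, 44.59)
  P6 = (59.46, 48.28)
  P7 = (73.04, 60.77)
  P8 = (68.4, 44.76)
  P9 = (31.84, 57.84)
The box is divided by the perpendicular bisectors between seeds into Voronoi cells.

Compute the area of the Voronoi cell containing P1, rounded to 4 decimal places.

1. box [0,94]×[0,95]: [(0, 0) (94, 0) (94, 95) (0, 95)]
2. ⊥bis P1·P0 via (33.5,48.755): [(0, 0) (54.5707, 0) (13.514, 95) (0, 95)]  |A|=3234.0262
3. ⊥bis P1·P2 via (41.44,53.88): [(0, 0) (54.5707, 0) (13.514, 95) (0, 95)]  |A|=3234.0262
4. ⊥bis P1·P3 via (26.555,58.855): [(0, 83.9969) (0, 0) (54.5707, 0) (30.9218, 54.7205)]  |A|=2791.7399
5. ⊥bis P1·P4 via (9.025,27.355): [(0, 83.9969) (0, 24.0015) (38.0823, 38.1522) (30.9218, 54.7205)]  |A|=1293.7284
6. ⊥bis P1·P5 via (42.01,40.635): [(0, 83.9969) (0, 24.0015) (38.0823, 38.1522) (30.9218, 54.7205)]  |A|=1293.7284
7. ⊥bis P1·P6 via (32.51,42.48): [(29.608, 55.9645) (0, 83.9969) (0, 24.0015) (33.7851, 36.5554)]  |A|=1242.2599
8. ⊥bis P1·P7 via (39.3,48.725): [(29.608, 55.9645) (0, 83.9969) (0, 24.0015) (33.7851, 36.5554)]  |A|=1242.2599
9. ⊥bis P1·P8 via (36.98,40.72): [(29.608, 55.9645) (0, 83.9969) (0, 24.0015) (33.7851, 36.5554)]  |A|=1242.2599
10. ⊥bis P1·P9 via (18.7,47.26): [(0, 70.4848) (0, 24.0015) (28.8081, 34.706)]  |A|=669.5483
11. canonical 3-gon: [(0, 70.4848) (0, 24.0015) (28.8081, 34.706)]
12. shoelace: 669.5483

Area of P1's cell: 669.5483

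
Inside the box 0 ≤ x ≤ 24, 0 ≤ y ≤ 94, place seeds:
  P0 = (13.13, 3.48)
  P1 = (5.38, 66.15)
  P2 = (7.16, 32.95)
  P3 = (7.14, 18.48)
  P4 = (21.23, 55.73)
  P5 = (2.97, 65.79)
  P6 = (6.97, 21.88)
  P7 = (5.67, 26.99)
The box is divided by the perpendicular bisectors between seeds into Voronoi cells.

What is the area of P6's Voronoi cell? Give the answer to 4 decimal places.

Area of P6's cell: 124.8443

1. box [0,24]×[0,94]: [(0, 0) (24, 0) (24, 94) (0, 94)]
2. ⊥bis P6·P0 via (10.05,12.68): [(0, 9.3154) (24, 17.3502) (24, 94) (0, 94)]  |A|=1936.0122
3. ⊥bis P6·P1 via (6.175,44.015): [(0, 43.7932) (0, 9.3154) (24, 17.3502) (24, 44.6552)]  |A|=741.3932
4. ⊥bis P6·P2 via (7.065,27.415): [(0, 27.5363) (0, 9.3154) (24, 17.3502) (24, 27.1243)]  |A|=335.9393
5. ⊥bis P6·P3 via (7.055,20.18): [(0, 27.5363) (0, 19.8273) (24, 21.0273) (24, 27.1243)]  |A|=165.6732
6. ⊥bis P6·P4 via (14.1,38.805): [(0, 27.5363) (0, 19.8273) (24, 21.0273) (24, 27.1243)]  |A|=165.6732
7. ⊥bis P6·P5 via (4.97,43.835): [(0, 27.5363) (0, 19.8273) (24, 21.0273) (24, 27.1243)]  |A|=165.6732
8. ⊥bis P6·P7 via (6.32,24.435): [(17.3405, 27.2386) (0, 22.8272) (0, 19.8273) (24, 21.0273) (24, 27.1243)]  |A|=124.8443
9. canonical 5-gon: [(17.3405, 27.2386) (0, 22.8272) (0, 19.8273) (24, 21.0273) (24, 27.1243)]
10. shoelace: 124.8443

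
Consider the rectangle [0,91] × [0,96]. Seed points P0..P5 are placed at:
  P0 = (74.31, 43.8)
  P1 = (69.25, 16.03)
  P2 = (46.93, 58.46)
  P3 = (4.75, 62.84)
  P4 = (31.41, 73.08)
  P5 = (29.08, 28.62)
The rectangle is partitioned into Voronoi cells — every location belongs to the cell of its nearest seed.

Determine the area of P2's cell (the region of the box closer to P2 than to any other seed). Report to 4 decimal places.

Area of P2's cell: 1454.3130

1. box [0,91]×[0,96]: [(0, 0) (91, 0) (91, 96) (0, 96)]
2. ⊥bis P2·P0 via (60.62,51.13): [(0, 0) (33.2436, 0) (84.6446, 96) (0, 96)]  |A|=5658.6348
3. ⊥bis P2·P1 via (58.09,37.245): [(0, 6.6872) (51.2626, 33.6535) (84.6446, 96) (0, 96)]  |A|=4927.8523
4. ⊥bis P2·P3 via (25.84,60.65): [(21.4057, 17.9475) (51.2626, 33.6535) (84.6446, 96) (29.5108, 96)]  |A|=2820.254
5. ⊥bis P2·P4 via (39.17,65.77): [(24.7861, 50.5006) (21.4057, 17.9475) (51.2626, 33.6535) (84.6446, 96) (67.647, 96)]  |A|=1952.667
6. ⊥bis P2·P5 via (38.005,43.54): [(25.3565, 51.1062) (52.0558, 35.1349) (84.6446, 96) (67.647, 96)]  |A|=1454.313
7. canonical 4-gon: [(25.3565, 51.1062) (52.0558, 35.1349) (84.6446, 96) (67.647, 96)]
8. shoelace: 1454.313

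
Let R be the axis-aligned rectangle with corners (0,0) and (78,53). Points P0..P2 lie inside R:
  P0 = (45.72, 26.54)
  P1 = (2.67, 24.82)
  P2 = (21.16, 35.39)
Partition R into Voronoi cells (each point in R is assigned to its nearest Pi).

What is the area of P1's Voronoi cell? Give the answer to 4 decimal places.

1. box [0,78]×[0,53]: [(0, 0) (78, 0) (78, 53) (0, 53)]
2. ⊥bis P1·P0 via (24.195,25.68): [(0, 0) (25.221, 0) (23.1035, 53) (0, 53)]  |A|=1280.5986
3. ⊥bis P1·P2 via (11.915,30.105): [(0, 50.9478) (0, 0) (25.221, 0) (24.9277, 7.3421)]  |A|=727.592
4. canonical 4-gon: [(0, 50.9478) (0, 0) (25.221, 0) (24.9277, 7.3421)]
5. shoelace: 727.592

Area of P1's cell: 727.5920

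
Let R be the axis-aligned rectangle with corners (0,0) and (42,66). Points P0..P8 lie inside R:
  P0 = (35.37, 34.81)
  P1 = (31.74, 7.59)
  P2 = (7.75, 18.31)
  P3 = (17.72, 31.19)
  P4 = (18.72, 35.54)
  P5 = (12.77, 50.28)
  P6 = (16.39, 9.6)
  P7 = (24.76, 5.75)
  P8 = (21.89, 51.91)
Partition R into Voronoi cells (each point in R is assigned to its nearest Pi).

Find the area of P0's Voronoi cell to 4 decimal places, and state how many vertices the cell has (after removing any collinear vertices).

1. box [0,42]×[0,66]: [(0, 0) (42, 0) (42, 66) (0, 66)]
2. ⊥bis P0·P1 via (33.555,21.2): [(0, 25.6748) (42, 20.0738) (42, 66) (0, 66)]  |A|=1811.2791
3. ⊥bis P0·P2 via (21.56,26.56): [(0, 62.6501) (24.0009, 22.4741) (42, 20.0738) (42, 66) (0, 66)]  |A|=1367.5591
4. ⊥bis P0·P3 via (26.545,33): [(28.8361, 21.8293) (42, 20.0738) (42, 66) (19.7767, 66)]  |A|=793.0927
5. ⊥bis P0·P4 via (27.045,35.175): [(26.8784, 31.3746) (28.8361, 21.8293) (42, 20.0738) (42, 66) (28.3965, 66)]  |A|=643.8613
6. ⊥bis P0·P5 via (24.07,42.545): [(27.5938, 47.6929) (26.8784, 31.3746) (28.8361, 21.8293) (42, 20.0738) (42, 66) (40.1253, 66)]  |A|=536.5016
7. ⊥bis P0·P6 via (25.88,22.205): [(27.5938, 47.6929) (26.8784, 31.3746) (28.8361, 21.8293) (42, 20.0738) (42, 66) (40.1253, 66)]  |A|=536.5016
8. ⊥bis P0·P7 via (30.065,20.28): [(27.5938, 47.6929) (26.8784, 31.3746) (28.8361, 21.8293) (42, 20.0738) (42, 66) (40.1253, 66)]  |A|=536.5016
9. ⊥bis P0·P8 via (28.63,43.36): [(27.36, 42.3588) (26.8784, 31.3746) (28.8361, 21.8293) (42, 20.0738) (42, 53.8996)]  |A|=394.4848
10. canonical 5-gon: [(27.36, 42.3588) (26.8784, 31.3746) (28.8361, 21.8293) (42, 20.0738) (42, 53.8996)]
11. shoelace: 394.4848

Area of P0's cell: 394.4848 (5 vertices)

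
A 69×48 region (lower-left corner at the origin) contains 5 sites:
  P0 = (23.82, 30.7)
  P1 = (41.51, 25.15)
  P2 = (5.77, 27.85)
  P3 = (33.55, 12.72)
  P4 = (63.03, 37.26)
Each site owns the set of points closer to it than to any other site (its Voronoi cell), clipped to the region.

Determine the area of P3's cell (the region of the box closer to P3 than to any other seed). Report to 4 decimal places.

1. box [0,69]×[0,48]: [(0, 0) (69, 0) (69, 48) (0, 48)]
2. ⊥bis P3·P0 via (28.685,21.71): [(0, 6.1869) (0, 0) (69, 0) (69, 43.5267)]  |A|=1715.1211
3. ⊥bis P3·P1 via (37.53,18.935): [(31.1303, 23.0333) (0, 6.1869) (0, 0) (67.0981, 0)]  |A|=869.0451
4. ⊥bis P3·P2 via (19.66,20.285): [(31.1303, 23.0333) (16.9889, 15.3806) (8.6121, 0) (67.0981, 0)]  |A|=750.2617
5. ⊥bis P3·P4 via (48.29,24.99): [(31.1303, 23.0333) (16.9889, 15.3806) (8.6121, 0) (67.0981, 0)]  |A|=750.2617
6. canonical 4-gon: [(31.1303, 23.0333) (16.9889, 15.3806) (8.6121, 0) (67.0981, 0)]
7. shoelace: 750.2617

Area of P3's cell: 750.2617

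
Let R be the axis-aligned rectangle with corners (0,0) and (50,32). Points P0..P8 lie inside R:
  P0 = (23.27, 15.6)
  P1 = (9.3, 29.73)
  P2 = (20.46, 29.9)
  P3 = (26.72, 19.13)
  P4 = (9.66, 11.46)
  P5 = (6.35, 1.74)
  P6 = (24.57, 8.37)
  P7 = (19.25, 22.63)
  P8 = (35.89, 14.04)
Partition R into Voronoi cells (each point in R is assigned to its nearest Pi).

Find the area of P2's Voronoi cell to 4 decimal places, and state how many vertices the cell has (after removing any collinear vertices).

Area of P2's cell: 96.3756 (4 vertices)

1. box [0,50]×[0,32]: [(0, 0) (50, 0) (50, 32) (0, 32)]
2. ⊥bis P2·P0 via (21.865,22.75): [(0, 18.4535) (50, 28.2786) (50, 32) (0, 32)]  |A|=431.6981
3. ⊥bis P2·P1 via (14.88,29.815): [(15.0081, 21.4026) (50, 28.2786) (50, 32) (14.8467, 32)]  |A|=251.3755
4. ⊥bis P2·P3 via (23.59,24.515): [(15.0081, 21.4026) (19.8835, 22.3606) (36.4675, 32) (14.8467, 32)]  |A|=130.1161
5. ⊥bis P2·P4 via (15.06,20.68): [(15.0081, 21.4026) (19.8835, 22.3606) (36.4675, 32) (14.8467, 32)]  |A|=130.1161
6. ⊥bis P2·P5 via (13.405,15.82): [(15.0081, 21.4026) (19.8835, 22.3606) (36.4675, 32) (14.8467, 32)]  |A|=130.1161
7. ⊥bis P2·P6 via (22.515,19.135): [(15.0081, 21.4026) (19.8835, 22.3606) (36.4675, 32) (14.8467, 32)]  |A|=130.1161
8. ⊥bis P2·P7 via (19.855,26.265): [(14.9216, 27.0861) (25.0991, 25.3922) (36.4675, 32) (14.8467, 32)]  |A|=96.3756
9. ⊥bis P2·P8 via (28.175,21.97): [(14.9216, 27.0861) (25.0991, 25.3922) (36.4675, 32) (14.8467, 32)]  |A|=96.3756
10. canonical 4-gon: [(14.9216, 27.0861) (25.0991, 25.3922) (36.4675, 32) (14.8467, 32)]
11. shoelace: 96.3756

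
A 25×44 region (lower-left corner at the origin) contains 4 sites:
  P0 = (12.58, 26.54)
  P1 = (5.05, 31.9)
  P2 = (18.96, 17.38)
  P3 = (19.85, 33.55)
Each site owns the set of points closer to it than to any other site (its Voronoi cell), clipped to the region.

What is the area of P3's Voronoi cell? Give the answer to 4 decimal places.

Area of P3's cell: 205.7166

1. box [0,25]×[0,44]: [(0, 0) (25, 0) (25, 44) (0, 44)]
2. ⊥bis P3·P0 via (16.215,30.045): [(25, 20.9342) (25, 44) (2.7591, 44)]  |A|=256.5027
3. ⊥bis P3·P1 via (12.45,32.725): [(12.2956, 34.1098) (25, 20.9342) (25, 44) (11.193, 44)]  |A|=214.796
4. ⊥bis P3·P2 via (19.405,25.465): [(12.2956, 34.1098) (20.6999, 25.3937) (25, 25.1571) (25, 44) (11.193, 44)]  |A|=205.7166
5. canonical 5-gon: [(12.2956, 34.1098) (20.6999, 25.3937) (25, 25.1571) (25, 44) (11.193, 44)]
6. shoelace: 205.7166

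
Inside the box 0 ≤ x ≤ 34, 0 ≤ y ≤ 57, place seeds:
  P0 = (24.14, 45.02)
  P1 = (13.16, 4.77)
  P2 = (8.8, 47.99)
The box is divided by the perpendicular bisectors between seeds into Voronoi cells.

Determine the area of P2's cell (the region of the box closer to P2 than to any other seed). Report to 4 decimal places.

1. box [0,34]×[0,57]: [(0, 0) (34, 0) (34, 57) (0, 57)]
2. ⊥bis P2·P0 via (16.47,46.505): [(0, 0) (7.4661, 0) (18.502, 57) (0, 57)]  |A|=740.0894
3. ⊥bis P2·P1 via (10.98,26.38): [(0, 25.2723) (12.6053, 26.544) (18.502, 57) (0, 57)]  |A|=481.7166
4. canonical 4-gon: [(0, 25.2723) (12.6053, 26.544) (18.502, 57) (0, 57)]
5. shoelace: 481.7166

Area of P2's cell: 481.7166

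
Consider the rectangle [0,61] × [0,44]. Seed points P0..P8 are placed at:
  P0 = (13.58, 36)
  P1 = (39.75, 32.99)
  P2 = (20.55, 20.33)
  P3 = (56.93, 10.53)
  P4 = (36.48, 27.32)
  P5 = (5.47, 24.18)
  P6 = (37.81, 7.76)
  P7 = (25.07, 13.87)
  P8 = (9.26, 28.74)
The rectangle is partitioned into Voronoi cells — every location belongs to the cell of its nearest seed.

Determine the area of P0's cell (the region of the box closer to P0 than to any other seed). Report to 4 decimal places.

Area of P0's cell: 302.4817

1. box [0,61]×[0,44]: [(0, 0) (61, 0) (61, 44) (0, 44)]
2. ⊥bis P0·P1 via (26.665,34.495): [(0, 0) (22.6975, 0) (27.7582, 44) (0, 44)]  |A|=1110.0258
3. ⊥bis P0·P2 via (17.065,28.165): [(0, 20.5745) (26.4153, 32.324) (27.7582, 44) (0, 44)]  |A|=471.4483
4. ⊥bis P0·P3 via (35.255,23.265): [(0, 20.5745) (26.4153, 32.324) (27.7582, 44) (0, 44)]  |A|=471.4483
5. ⊥bis P0·P4 via (25.03,31.66): [(0, 20.5745) (25.0518, 31.7175) (26.9091, 36.6176) (27.7582, 44) (0, 44)]  |A|=468.6708
6. ⊥bis P0·P5 via (9.525,30.09): [(0, 36.6253) (14.1927, 26.8874) (25.0518, 31.7175) (26.9091, 36.6176) (27.7582, 44) (0, 44)]  |A|=354.7687
7. ⊥bis P0·P6 via (25.695,21.88): [(0, 36.6253) (14.1927, 26.8874) (25.0518, 31.7175) (26.9091, 36.6176) (27.7582, 44) (0, 44)]  |A|=354.7687
8. ⊥bis P0·P7 via (19.325,24.935): [(0, 36.6253) (14.1927, 26.8874) (25.0518, 31.7175) (26.9091, 36.6176) (27.7582, 44) (0, 44)]  |A|=354.7687
9. ⊥bis P0·P8 via (11.42,32.37): [(0, 39.1654) (17.8786, 28.5269) (25.0518, 31.7175) (26.9091, 36.6176) (27.7582, 44) (0, 44)]  |A|=302.4817
10. canonical 6-gon: [(0, 39.1654) (17.8786, 28.5269) (25.0518, 31.7175) (26.9091, 36.6176) (27.7582, 44) (0, 44)]
11. shoelace: 302.4817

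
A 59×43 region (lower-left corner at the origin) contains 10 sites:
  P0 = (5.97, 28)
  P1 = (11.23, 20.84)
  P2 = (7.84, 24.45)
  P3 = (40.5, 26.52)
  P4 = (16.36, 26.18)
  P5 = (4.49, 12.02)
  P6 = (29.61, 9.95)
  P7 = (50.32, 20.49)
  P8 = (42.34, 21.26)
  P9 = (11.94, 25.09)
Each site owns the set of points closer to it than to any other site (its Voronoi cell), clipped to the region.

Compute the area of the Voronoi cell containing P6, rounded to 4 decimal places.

1. box [0,59]×[0,43]: [(0, 0) (59, 0) (59, 43) (0, 43)]
2. ⊥bis P6·P0 via (17.79,18.975): [(3.3019, 0) (59, 0) (59, 43) (36.134, 43)]  |A|=1689.129
3. ⊥bis P6·P1 via (20.42,15.395): [(11.2986, 0) (59, 0) (59, 43) (36.7757, 43)]  |A|=1503.402
4. ⊥bis P6·P2 via (18.725,17.2): [(11.2986, 0) (59, 0) (59, 43) (36.7757, 43)]  |A|=1503.402
5. ⊥bis P6·P3 via (35.055,18.235): [(25.7327, 24.3617) (11.2986, 0) (59, 0) (59, 2.4981)]  |A|=622.5961
6. ⊥bis P6·P4 via (22.985,18.065): [(28.4835, 22.5539) (21.081, 16.5106) (11.2986, 0) (59, 0) (59, 2.4981)]  |A|=607.593
7. ⊥bis P6·P5 via (17.05,10.985): [(28.4835, 22.5539) (21.081, 16.5106) (16.9277, 9.5007) (16.1448, 0) (59, 0) (59, 2.4981)]  |A|=584.5718
8. ⊥bis P6·P7 via (39.965,15.22): [(40.127, 14.9016) (28.4835, 22.5539) (21.081, 16.5106) (16.9277, 9.5007) (16.1448, 0) (47.711, 0)]  |A|=476.8866
9. ⊥bis P6·P8 via (35.975,15.605): [(44.8569, 5.608) (31.6504, 20.4725) (28.4835, 22.5539) (21.081, 16.5106) (16.9277, 9.5007) (16.1448, 0) (47.711, 0)]  |A|=450.6722
10. ⊥bis P6·P9 via (20.775,17.52): [(44.8569, 5.608) (31.6504, 20.4725) (28.4835, 22.5539) (21.081, 16.5106) (16.9277, 9.5007) (16.1448, 0) (47.711, 0)]  |A|=450.6722
11. canonical 7-gon: [(44.8569, 5.608) (31.6504, 20.4725) (28.4835, 22.5539) (21.081, 16.5106) (16.9277, 9.5007) (16.1448, 0) (47.711, 0)]
12. shoelace: 450.6722

Area of P6's cell: 450.6722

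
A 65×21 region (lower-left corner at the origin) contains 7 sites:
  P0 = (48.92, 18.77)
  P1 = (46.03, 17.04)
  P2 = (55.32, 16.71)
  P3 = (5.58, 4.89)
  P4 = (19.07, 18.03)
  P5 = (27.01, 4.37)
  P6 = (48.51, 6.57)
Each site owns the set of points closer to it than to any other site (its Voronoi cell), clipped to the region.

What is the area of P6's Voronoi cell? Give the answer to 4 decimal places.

Area of P6's cell: 252.1794

1. box [0,65]×[0,21]: [(0, 0) (65, 0) (65, 21) (0, 21)]
2. ⊥bis P6·P0 via (48.715,12.67): [(0, 14.3071) (0, 0) (65, 0) (65, 12.1227)]  |A|=858.9705
3. ⊥bis P6·P1 via (47.27,11.805): [(50.6476, 12.6051) (0, 0.6083) (0, 0) (65, 0) (65, 12.1227)]  |A|=512.0631
4. ⊥bis P6·P2 via (51.915,11.64): [(50.5223, 12.5754) (0, 0.6083) (0, 0) (65, 0) (65, 2.8521)]  |A|=444.7113
5. ⊥bis P6·P3 via (27.045,5.73): [(50.5223, 12.5754) (26.9952, 7.0026) (27.2692, 0) (65, 0) (65, 2.8521)]  |A|=341.0237
6. ⊥bis P6·P4 via (33.79,12.3): [(50.5223, 12.5754) (32.2086, 8.2374) (29.002, 0) (65, 0) (65, 2.8521)]  |A|=315.4641
7. ⊥bis P6·P5 via (37.76,5.47): [(50.5223, 12.5754) (37.3522, 9.4558) (38.3197, 0) (65, 0) (65, 2.8521)]  |A|=252.1794
8. canonical 5-gon: [(50.5223, 12.5754) (37.3522, 9.4558) (38.3197, 0) (65, 0) (65, 2.8521)]
9. shoelace: 252.1794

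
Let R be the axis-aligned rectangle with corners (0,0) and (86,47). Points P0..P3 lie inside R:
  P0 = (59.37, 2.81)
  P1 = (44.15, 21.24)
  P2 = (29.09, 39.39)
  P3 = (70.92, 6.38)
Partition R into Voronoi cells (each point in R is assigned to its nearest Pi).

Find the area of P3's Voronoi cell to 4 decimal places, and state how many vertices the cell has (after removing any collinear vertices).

Area of P3's cell: 923.7607 (5 vertices)

1. box [0,86]×[0,47]: [(0, 0) (86, 0) (86, 47) (0, 47)]
2. ⊥bis P3·P0 via (65.145,4.595): [(66.5653, 0) (86, 0) (86, 47) (52.038, 47)]  |A|=1254.8231
3. ⊥bis P3·P1 via (57.535,13.81): [(60.5936, 19.32) (66.5653, 0) (86, 0) (86, 47) (75.9587, 47)]  |A|=923.7607
4. ⊥bis P3·P2 via (50.005,22.885): [(60.5936, 19.32) (66.5653, 0) (86, 0) (86, 47) (75.9587, 47)]  |A|=923.7607
5. canonical 5-gon: [(60.5936, 19.32) (66.5653, 0) (86, 0) (86, 47) (75.9587, 47)]
6. shoelace: 923.7607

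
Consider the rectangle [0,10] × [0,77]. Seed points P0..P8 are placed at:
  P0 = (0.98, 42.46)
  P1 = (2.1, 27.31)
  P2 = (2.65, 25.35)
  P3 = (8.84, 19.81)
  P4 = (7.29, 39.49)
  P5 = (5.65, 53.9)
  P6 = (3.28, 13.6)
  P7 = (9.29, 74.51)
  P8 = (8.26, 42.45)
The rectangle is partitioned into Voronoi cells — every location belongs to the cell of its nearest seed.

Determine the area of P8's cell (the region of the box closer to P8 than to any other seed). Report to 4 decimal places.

Area of P8's cell: 38.3601

1. box [0,10]×[0,77]: [(0, 0) (10, 0) (10, 77) (0, 77)]
2. ⊥bis P8·P0 via (4.62,42.455): [(4.5617, 0) (10, 0) (10, 77) (4.6675, 77)]  |A|=414.6783
3. ⊥bis P8·P1 via (5.18,34.88): [(4.6099, 35.112) (10, 32.9189) (10, 77) (4.6675, 77)]  |A|=230.4855
4. ⊥bis P8·P2 via (5.455,33.9): [(4.6099, 35.112) (10, 32.9189) (10, 77) (4.6675, 77)]  |A|=230.4855
5. ⊥bis P8·P3 via (8.55,31.13): [(4.6099, 35.112) (10, 32.9189) (10, 77) (4.6675, 77)]  |A|=230.4855
6. ⊥bis P8·P4 via (7.775,40.97): [(4.6194, 42.0041) (10, 40.2409) (10, 77) (4.6675, 77)]  |A|=192.2021
7. ⊥bis P8·P5 via (6.955,48.175): [(4.6271, 47.6444) (4.6194, 42.0041) (10, 40.2409) (10, 48.8691)]  |A|=38.3601
8. ⊥bis P8·P6 via (5.77,28.025): [(4.6271, 47.6444) (4.6194, 42.0041) (10, 40.2409) (10, 48.8691)]  |A|=38.3601
9. ⊥bis P8·P7 via (8.775,58.48): [(4.6271, 47.6444) (4.6194, 42.0041) (10, 40.2409) (10, 48.8691)]  |A|=38.3601
10. canonical 4-gon: [(4.6271, 47.6444) (4.6194, 42.0041) (10, 40.2409) (10, 48.8691)]
11. shoelace: 38.3601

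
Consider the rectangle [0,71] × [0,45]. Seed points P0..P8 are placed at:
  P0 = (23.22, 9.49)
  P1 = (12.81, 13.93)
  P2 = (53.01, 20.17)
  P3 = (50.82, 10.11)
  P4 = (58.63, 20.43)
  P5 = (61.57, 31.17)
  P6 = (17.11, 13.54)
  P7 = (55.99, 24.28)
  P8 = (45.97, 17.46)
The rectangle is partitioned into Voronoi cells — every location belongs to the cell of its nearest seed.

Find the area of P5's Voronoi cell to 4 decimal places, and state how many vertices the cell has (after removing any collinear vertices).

1. box [0,71]×[0,45]: [(0, 0) (71, 0) (71, 45) (0, 45)]
2. ⊥bis P5·P0 via (42.395,20.33): [(53.8879, 0) (71, 0) (71, 45) (28.4486, 45)]  |A|=1342.4284
3. ⊥bis P5·P1 via (37.19,22.55): [(30.5946, 41.2039) (53.8879, 0) (71, 0) (71, 45) (29.2524, 45)]  |A|=1340.9028
4. ⊥bis P5·P2 via (57.29,25.67): [(71, 15.0011) (71, 45) (32.45, 45)]  |A|=578.2276
5. ⊥bis P5·P3 via (56.195,20.64): [(71, 15.0011) (71, 45) (32.45, 45)]  |A|=578.2276
6. ⊥bis P5·P4 via (60.1,25.8): [(55.5074, 27.0572) (71, 22.8162) (71, 45) (32.45, 45)]  |A|=517.6896
7. ⊥bis P5·P6 via (39.34,22.355): [(55.5074, 27.0572) (71, 22.8162) (71, 45) (32.45, 45)]  |A|=517.6896
8. ⊥bis P5·P7 via (58.78,27.725): [(61.6966, 25.3629) (71, 22.8162) (71, 45) (37.4494, 45)]  |A|=432.61
9. ⊥bis P5·P8 via (53.77,24.315): [(61.6966, 25.3629) (71, 22.8162) (71, 45) (37.4494, 45)]  |A|=432.61
10. canonical 4-gon: [(61.6966, 25.3629) (71, 22.8162) (71, 45) (37.4494, 45)]
11. shoelace: 432.61

Area of P5's cell: 432.6100 (4 vertices)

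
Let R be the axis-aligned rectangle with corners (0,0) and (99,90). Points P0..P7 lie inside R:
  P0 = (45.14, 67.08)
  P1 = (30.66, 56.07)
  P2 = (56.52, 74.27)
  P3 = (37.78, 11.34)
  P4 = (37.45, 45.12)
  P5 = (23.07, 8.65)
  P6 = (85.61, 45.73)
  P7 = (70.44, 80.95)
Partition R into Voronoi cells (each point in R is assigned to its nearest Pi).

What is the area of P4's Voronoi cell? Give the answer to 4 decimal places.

Area of P4's cell: 972.3358

1. box [0,99]×[0,90]: [(0, 0) (99, 0) (99, 90) (0, 90)]
2. ⊥bis P4·P0 via (41.295,56.1): [(0, 70.5608) (0, 0) (99, 0) (99, 35.8927)]  |A|=5269.4488
3. ⊥bis P4·P1 via (34.055,50.595): [(42.3417, 55.7335) (0, 29.4778) (0, 0) (99, 0) (99, 35.8927)]  |A|=4399.6881
4. ⊥bis P4·P2 via (46.985,59.695): [(65.3638, 47.6715) (42.3417, 55.7335) (0, 29.4778) (0, 0) (99, 0) (99, 25.6667)]  |A|=4227.7051
5. ⊥bis P4·P3 via (37.615,28.23): [(94.2362, 28.7831) (65.3638, 47.6715) (42.3417, 55.7335) (0, 29.4778) (0, 27.8625)]  |A|=1428.9746
6. ⊥bis P4·P5 via (30.26,26.885): [(27.1092, 28.1274) (94.2362, 28.7831) (65.3638, 47.6715) (42.3417, 55.7335) (9.2062, 35.1865)]  |A|=1323.4858
7. ⊥bis P4·P6 via (61.53,45.425): [(27.1092, 28.1274) (61.7448, 28.4657) (61.4843, 49.0301) (42.3417, 55.7335) (9.2062, 35.1865)]  |A|=972.3358
8. ⊥bis P4·P7 via (53.945,63.035): [(27.1092, 28.1274) (61.7448, 28.4657) (61.4843, 49.0301) (42.3417, 55.7335) (9.2062, 35.1865)]  |A|=972.3358
9. canonical 5-gon: [(27.1092, 28.1274) (61.7448, 28.4657) (61.4843, 49.0301) (42.3417, 55.7335) (9.2062, 35.1865)]
10. shoelace: 972.3358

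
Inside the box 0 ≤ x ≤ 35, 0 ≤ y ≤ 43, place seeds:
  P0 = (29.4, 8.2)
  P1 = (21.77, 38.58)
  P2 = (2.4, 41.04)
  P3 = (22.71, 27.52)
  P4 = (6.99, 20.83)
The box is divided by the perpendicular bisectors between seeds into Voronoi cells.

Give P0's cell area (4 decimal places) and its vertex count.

Area of P0's cell: 362.5280 (4 vertices)

1. box [0,35]×[0,43]: [(0, 0) (35, 0) (35, 43) (0, 43)]
2. ⊥bis P0·P1 via (25.585,23.39): [(0, 16.9643) (0, 0) (35, 0) (35, 25.7546)]  |A|=747.5802
3. ⊥bis P0·P2 via (15.9,24.62): [(9.4862, 19.3467) (0, 11.5475) (0, 0) (35, 0) (35, 25.7546)]  |A|=721.8882
4. ⊥bis P0·P3 via (26.055,17.86): [(0, 8.8378) (0, 0) (35, 0) (35, 20.9574)]  |A|=521.4171
5. ⊥bis P0·P4 via (18.195,14.515): [(18.6315, 15.2894) (10.0145, 0) (35, 0) (35, 20.9574)]  |A|=362.528
6. canonical 4-gon: [(18.6315, 15.2894) (10.0145, 0) (35, 0) (35, 20.9574)]
7. shoelace: 362.528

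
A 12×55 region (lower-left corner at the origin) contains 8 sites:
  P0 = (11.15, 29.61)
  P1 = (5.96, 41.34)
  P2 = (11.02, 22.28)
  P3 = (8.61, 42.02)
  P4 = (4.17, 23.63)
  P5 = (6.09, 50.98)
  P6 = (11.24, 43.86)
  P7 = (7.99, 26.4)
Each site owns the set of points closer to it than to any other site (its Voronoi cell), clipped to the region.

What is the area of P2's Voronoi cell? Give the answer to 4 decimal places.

Area of P2's cell: 160.0490

1. box [0,12]×[0,55]: [(0, 0) (12, 0) (12, 55) (0, 55)]
2. ⊥bis P2·P0 via (11.085,25.945): [(0, 26.1416) (0, 0) (12, 0) (12, 25.9288)]  |A|=312.4222
3. ⊥bis P2·P1 via (8.49,31.81): [(0, 26.1416) (0, 0) (12, 0) (12, 25.9288)]  |A|=312.4222
4. ⊥bis P2·P3 via (9.815,32.15): [(0, 26.1416) (0, 0) (12, 0) (12, 25.9288)]  |A|=312.4222
5. ⊥bis P2·P4 via (7.595,22.955): [(8.1944, 25.9963) (3.071, 0) (12, 0) (12, 25.9288)]  |A|=165.3977
6. ⊥bis P2·P5 via (8.555,36.63): [(8.1944, 25.9963) (3.071, 0) (12, 0) (12, 25.9288)]  |A|=165.3977
7. ⊥bis P2·P6 via (11.13,33.07): [(8.1944, 25.9963) (3.071, 0) (12, 0) (12, 25.9288)]  |A|=165.3977
8. ⊥bis P2·P7 via (9.505,24.34): [(11.6732, 25.9346) (7.5905, 22.932) (3.071, 0) (12, 0) (12, 25.9288)]  |A|=160.049
9. canonical 5-gon: [(11.6732, 25.9346) (7.5905, 22.932) (3.071, 0) (12, 0) (12, 25.9288)]
10. shoelace: 160.049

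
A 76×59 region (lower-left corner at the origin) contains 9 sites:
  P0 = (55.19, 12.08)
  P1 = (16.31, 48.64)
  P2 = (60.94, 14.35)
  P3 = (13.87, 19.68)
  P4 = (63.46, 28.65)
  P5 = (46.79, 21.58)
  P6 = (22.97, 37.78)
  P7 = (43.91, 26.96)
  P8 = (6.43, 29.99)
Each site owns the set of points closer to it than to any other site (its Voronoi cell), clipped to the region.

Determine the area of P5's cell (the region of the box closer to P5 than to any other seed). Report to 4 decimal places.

Area of P5's cell: 317.1180

1. box [0,76]×[0,59]: [(0, 0) (76, 0) (76, 59) (0, 59)]
2. ⊥bis P5·P0 via (50.99,16.83): [(0, 0) (31.9561, 0) (76, 38.9441) (76, 59) (0, 59)]  |A|=3626.3743
3. ⊥bis P5·P1 via (31.55,35.11): [(0.3795, 0) (31.9561, 0) (76, 38.9441) (76, 59) (52.7594, 59)]  |A|=2058.7757
4. ⊥bis P5·P2 via (53.865,17.965): [(0.3795, 0) (31.9561, 0) (55.1765, 20.5317) (74.832, 59) (52.7594, 59)]  |A|=1827.493
5. ⊥bis P5·P3 via (30.33,20.63): [(29.6198, 32.9358) (31.5207, 0) (31.9561, 0) (55.1765, 20.5317) (74.832, 59) (52.7594, 59)]  |A|=1314.6633
6. ⊥bis P5·P4 via (55.125,25.115): [(44.635, 49.8488) (29.6198, 32.9358) (31.5207, 0) (31.9561, 0) (55.1765, 20.5317) (56.2105, 22.5555)]  |A|=748.6154
7. ⊥bis P5·P6 via (34.88,29.68): [(46.1567, 46.2609) (30.2045, 22.8052) (31.5207, 0) (31.9561, 0) (55.1765, 20.5317) (56.2105, 22.5555)]  |A|=621.1511
8. ⊥bis P5·P7 via (45.35,24.27): [(53.6084, 28.6909) (30.5764, 16.3614) (31.5207, 0) (31.9561, 0) (55.1765, 20.5317) (56.2105, 22.5555)]  |A|=317.118
9. ⊥bis P5·P8 via (26.61,25.785): [(53.6084, 28.6909) (30.5764, 16.3614) (31.5207, 0) (31.9561, 0) (55.1765, 20.5317) (56.2105, 22.5555)]  |A|=317.118
10. canonical 6-gon: [(53.6084, 28.6909) (30.5764, 16.3614) (31.5207, 0) (31.9561, 0) (55.1765, 20.5317) (56.2105, 22.5555)]
11. shoelace: 317.118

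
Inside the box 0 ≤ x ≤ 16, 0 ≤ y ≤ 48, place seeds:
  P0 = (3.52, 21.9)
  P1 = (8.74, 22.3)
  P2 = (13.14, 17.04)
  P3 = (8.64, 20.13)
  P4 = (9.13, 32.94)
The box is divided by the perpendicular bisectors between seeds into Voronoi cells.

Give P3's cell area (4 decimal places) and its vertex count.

Area of P3's cell: 62.4685 (4 vertices)

1. box [0,16]×[0,48]: [(0, 0) (16, 0) (16, 48) (0, 48)]
2. ⊥bis P3·P0 via (6.08,21.015): [(0, 3.4277) (0, 0) (16, 0) (16, 48) (15.4088, 48)]  |A|=424.5969
3. ⊥bis P3·P1 via (8.69,21.215): [(6.189, 21.3303) (0, 3.4277) (0, 0) (16, 0) (16, 20.8781)]  |A|=283.6667
4. ⊥bis P3·P2 via (10.89,18.585): [(12.5731, 21.0361) (6.189, 21.3303) (0, 3.4277) (0, 2.7258)]  |A|=62.4685
5. ⊥bis P3·P4 via (8.885,26.535): [(12.5731, 21.0361) (6.189, 21.3303) (0, 3.4277) (0, 2.7258)]  |A|=62.4685
6. canonical 4-gon: [(12.5731, 21.0361) (6.189, 21.3303) (0, 3.4277) (0, 2.7258)]
7. shoelace: 62.4685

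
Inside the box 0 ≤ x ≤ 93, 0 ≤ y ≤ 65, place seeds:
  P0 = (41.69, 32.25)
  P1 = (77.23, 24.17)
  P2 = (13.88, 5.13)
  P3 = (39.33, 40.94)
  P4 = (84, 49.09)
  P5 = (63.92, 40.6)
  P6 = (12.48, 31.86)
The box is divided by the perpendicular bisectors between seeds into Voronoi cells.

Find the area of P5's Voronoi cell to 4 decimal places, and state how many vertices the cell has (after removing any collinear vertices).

1. box [0,93]×[0,65]: [(0, 0) (93, 0) (93, 65) (0, 65)]
2. ⊥bis P5·P0 via (52.805,36.425): [(66.4869, 0) (93, 0) (93, 65) (42.0717, 65)]  |A|=2516.8453
3. ⊥bis P5·P1 via (70.575,32.385): [(58.1142, 22.2905) (93, 50.5516) (93, 65) (42.0717, 65)]  |A|=1339.5847
4. ⊥bis P5·P2 via (38.9,22.865): [(58.1142, 22.2905) (93, 50.5516) (93, 65) (42.0717, 65)]  |A|=1339.5847
5. ⊥bis P5·P3 via (51.625,40.77): [(51.609, 39.6092) (58.1142, 22.2905) (93, 50.5516) (93, 65) (51.96, 65)]  |A|=1214.0486
6. ⊥bis P5·P4 via (73.96,44.845): [(51.609, 39.6092) (58.1142, 22.2905) (77.0205, 37.6065) (65.4383, 65) (51.96, 65)]  |A|=721.1036
7. ⊥bis P5·P6 via (38.2,36.23): [(51.609, 39.6092) (58.1142, 22.2905) (77.0205, 37.6065) (65.4383, 65) (51.96, 65)]  |A|=721.1036
8. canonical 5-gon: [(51.609, 39.6092) (58.1142, 22.2905) (77.0205, 37.6065) (65.4383, 65) (51.96, 65)]
9. shoelace: 721.1036

Area of P5's cell: 721.1036 (5 vertices)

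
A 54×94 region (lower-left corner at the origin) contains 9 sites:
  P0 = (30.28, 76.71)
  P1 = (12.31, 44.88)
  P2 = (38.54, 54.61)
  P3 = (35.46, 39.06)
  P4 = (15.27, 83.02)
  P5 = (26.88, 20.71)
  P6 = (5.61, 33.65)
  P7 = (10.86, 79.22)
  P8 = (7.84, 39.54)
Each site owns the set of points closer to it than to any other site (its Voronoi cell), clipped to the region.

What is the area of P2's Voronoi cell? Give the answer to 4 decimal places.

Area of P2's cell: 635.5151

1. box [0,54]×[0,94]: [(0, 0) (54, 0) (54, 94) (0, 94)]
2. ⊥bis P2·P0 via (34.41,65.66): [(0, 52.7991) (0, 0) (54, 0) (54, 72.9819)]  |A|=3396.0854
3. ⊥bis P2·P1 via (25.425,49.745): [(21.3342, 60.7729) (43.8779, 0) (54, 0) (54, 72.9819)]  |A|=1499.58
4. ⊥bis P2·P3 via (37,46.835): [(21.3342, 60.7729) (25.6722, 49.0787) (54, 43.4678) (54, 72.9819)]  |A|=635.5151
5. ⊥bis P2·P4 via (26.905,68.815): [(21.3342, 60.7729) (25.6722, 49.0787) (54, 43.4678) (54, 72.9819)]  |A|=635.5151
6. ⊥bis P2·P5 via (32.71,37.66): [(21.3342, 60.7729) (25.6722, 49.0787) (54, 43.4678) (54, 72.9819)]  |A|=635.5151
7. ⊥bis P2·P6 via (22.075,44.13): [(21.3342, 60.7729) (25.6722, 49.0787) (54, 43.4678) (54, 72.9819)]  |A|=635.5151
8. ⊥bis P2·P7 via (24.7,66.915): [(21.3342, 60.7729) (25.6722, 49.0787) (54, 43.4678) (54, 72.9819)]  |A|=635.5151
9. ⊥bis P2·P8 via (23.19,47.075): [(21.3342, 60.7729) (25.6722, 49.0787) (54, 43.4678) (54, 72.9819)]  |A|=635.5151
10. canonical 4-gon: [(21.3342, 60.7729) (25.6722, 49.0787) (54, 43.4678) (54, 72.9819)]
11. shoelace: 635.5151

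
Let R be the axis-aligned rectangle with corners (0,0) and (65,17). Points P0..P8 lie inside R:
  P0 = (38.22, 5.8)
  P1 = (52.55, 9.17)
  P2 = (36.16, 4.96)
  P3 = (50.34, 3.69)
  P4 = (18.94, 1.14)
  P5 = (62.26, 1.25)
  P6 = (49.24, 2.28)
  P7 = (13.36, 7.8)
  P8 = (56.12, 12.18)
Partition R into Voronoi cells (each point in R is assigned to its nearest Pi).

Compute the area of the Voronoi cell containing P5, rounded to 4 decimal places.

1. box [0,65]×[0,17]: [(0, 0) (65, 0) (65, 17) (0, 17)]
2. ⊥bis P5·P0 via (50.24,3.525): [(49.5728, 0) (65, 0) (65, 17) (52.7904, 17)]  |A|=234.9127
3. ⊥bis P5·P1 via (57.405,5.21): [(53.1554, 0) (65, 0) (65, 14.5215)]  |A|=86.0006
4. ⊥bis P5·P2 via (49.21,3.105): [(53.1554, 0) (65, 0) (65, 14.5215)]  |A|=86.0006
5. ⊥bis P5·P3 via (56.3,2.47): [(56.6786, 4.3194) (55.7944, 0) (65, 0) (65, 14.5215)]  |A|=80.3013
6. ⊥bis P5·P4 via (40.6,1.195): [(56.6786, 4.3194) (55.7944, 0) (65, 0) (65, 14.5215)]  |A|=80.3013
7. ⊥bis P5·P6 via (55.75,1.765): [(56.6786, 4.3194) (55.7944, 0) (65, 0) (65, 14.5215)]  |A|=80.3013
8. ⊥bis P5·P7 via (37.81,4.525): [(56.6786, 4.3194) (55.7944, 0) (65, 0) (65, 14.5215)]  |A|=80.3013
9. ⊥bis P5·P8 via (59.19,6.715): [(58.1611, 6.137) (56.6786, 4.3194) (55.7944, 0) (65, 0) (65, 9.9788)]  |A|=64.7677
10. canonical 5-gon: [(58.1611, 6.137) (56.6786, 4.3194) (55.7944, 0) (65, 0) (65, 9.9788)]
11. shoelace: 64.7677

Area of P5's cell: 64.7677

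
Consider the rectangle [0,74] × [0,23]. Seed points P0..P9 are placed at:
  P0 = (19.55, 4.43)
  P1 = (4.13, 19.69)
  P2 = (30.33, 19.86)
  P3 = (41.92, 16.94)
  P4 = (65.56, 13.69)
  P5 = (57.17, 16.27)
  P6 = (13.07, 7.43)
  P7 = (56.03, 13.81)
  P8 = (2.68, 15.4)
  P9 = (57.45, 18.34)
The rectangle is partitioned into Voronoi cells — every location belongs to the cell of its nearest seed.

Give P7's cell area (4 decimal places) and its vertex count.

1. box [0,74]×[0,23]: [(0, 0) (74, 0) (74, 23) (0, 23)]
2. ⊥bis P7·P0 via (37.79,9.12): [(40.135, 0) (74, 0) (74, 23) (34.2211, 23)]  |A|=846.9051
3. ⊥bis P7·P1 via (30.08,16.75): [(40.135, 0) (74, 0) (74, 23) (34.2211, 23)]  |A|=846.9051
4. ⊥bis P7·P2 via (43.18,16.835): [(39.6557, 1.864) (40.135, 0) (74, 0) (74, 23) (44.6313, 23)]  |A|=736.8901
5. ⊥bis P7·P3 via (48.975,15.375): [(45.5644, 0) (74, 0) (74, 23) (50.6664, 23)]  |A|=595.3455
6. ⊥bis P7·P4 via (60.795,13.75): [(45.5644, 0) (60.6219, 0) (60.9115, 23) (50.6664, 23)]  |A|=290.9788
7. ⊥bis P7·P5 via (56.6,15.04): [(49.6184, 18.2754) (45.5644, 0) (60.6219, 0) (60.7868, 13.0998)]  |A|=211.1693
8. ⊥bis P7·P6 via (34.55,10.62): [(49.6184, 18.2754) (45.5644, 0) (60.6219, 0) (60.7868, 13.0998)]  |A|=211.1693
9. ⊥bis P7·P8 via (29.355,14.605): [(49.6184, 18.2754) (45.5644, 0) (60.6219, 0) (60.7868, 13.0998)]  |A|=211.1693
10. ⊥bis P7·P9 via (56.74,16.075): [(49.6184, 18.2754) (45.5644, 0) (60.6219, 0) (60.7868, 13.0998)]  |A|=211.1693
11. canonical 4-gon: [(49.6184, 18.2754) (45.5644, 0) (60.6219, 0) (60.7868, 13.0998)]
12. shoelace: 211.1693

Area of P7's cell: 211.1693 (4 vertices)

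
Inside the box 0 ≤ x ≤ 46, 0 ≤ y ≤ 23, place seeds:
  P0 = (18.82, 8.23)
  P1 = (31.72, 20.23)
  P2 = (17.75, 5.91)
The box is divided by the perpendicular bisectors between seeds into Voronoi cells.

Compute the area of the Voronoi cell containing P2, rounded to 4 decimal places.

Area of P2's cell: 260.5644

1. box [0,46]×[0,23]: [(0, 0) (46, 0) (46, 23) (0, 23)]
2. ⊥bis P2·P0 via (18.285,7.07): [(0, 15.5032) (0, 0) (33.6143, 0)]  |A|=260.5644
3. ⊥bis P2·P1 via (24.735,13.07): [(0, 15.5032) (0, 0) (33.6143, 0)]  |A|=260.5644
4. canonical 3-gon: [(0, 15.5032) (0, 0) (33.6143, 0)]
5. shoelace: 260.5644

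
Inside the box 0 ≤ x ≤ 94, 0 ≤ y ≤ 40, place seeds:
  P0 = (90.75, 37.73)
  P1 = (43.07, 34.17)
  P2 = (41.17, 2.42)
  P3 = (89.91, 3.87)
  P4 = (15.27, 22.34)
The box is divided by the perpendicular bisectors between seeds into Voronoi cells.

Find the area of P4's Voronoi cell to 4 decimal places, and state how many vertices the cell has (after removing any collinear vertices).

1. box [0,94]×[0,40]: [(0, 0) (94, 0) (94, 40) (0, 40)]
2. ⊥bis P4·P0 via (53.01,30.035): [(0, 0) (59.134, 0) (50.9782, 40) (0, 40)]  |A|=2202.2435
3. ⊥bis P4·P1 via (29.17,28.255): [(0, 0) (41.1936, 0) (24.172, 40) (0, 40)]  |A|=1307.3132
4. ⊥bis P4·P2 via (28.22,12.38): [(0, 0) (18.6984, 0) (33.1807, 18.8299) (24.172, 40) (0, 40)]  |A|=1095.5212
5. ⊥bis P4·P3 via (52.59,13.105): [(0, 0) (18.6984, 0) (33.1807, 18.8299) (24.172, 40) (0, 40)]  |A|=1095.5212
6. canonical 5-gon: [(0, 0) (18.6984, 0) (33.1807, 18.8299) (24.172, 40) (0, 40)]
7. shoelace: 1095.5212

Area of P4's cell: 1095.5212 (5 vertices)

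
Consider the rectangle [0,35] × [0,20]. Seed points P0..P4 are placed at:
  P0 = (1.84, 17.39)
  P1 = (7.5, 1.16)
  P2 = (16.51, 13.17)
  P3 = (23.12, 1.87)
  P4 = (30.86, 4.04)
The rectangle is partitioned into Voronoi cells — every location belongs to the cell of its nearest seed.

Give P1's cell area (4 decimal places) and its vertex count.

Area of P1's cell: 126.4096 (5 vertices)

1. box [0,35]×[0,20]: [(0, 0) (35, 0) (35, 20) (0, 20)]
2. ⊥bis P1·P0 via (4.67,9.275): [(0, 7.6464) (0, 0) (35, 0) (35, 19.8522)]  |A|=481.2253
3. ⊥bis P1·P2 via (12.005,7.165): [(7.7573, 10.3517) (0, 7.6464) (0, 0) (21.5557, 0)]  |A|=141.2262
4. ⊥bis P1·P3 via (15.31,1.515): [(15.1608, 4.7975) (7.7573, 10.3517) (0, 7.6464) (0, 0) (15.3789, 0)]  |A|=126.4096
5. ⊥bis P1·P4 via (19.18,2.6): [(15.1608, 4.7975) (7.7573, 10.3517) (0, 7.6464) (0, 0) (15.3789, 0)]  |A|=126.4096
6. canonical 5-gon: [(15.1608, 4.7975) (7.7573, 10.3517) (0, 7.6464) (0, 0) (15.3789, 0)]
7. shoelace: 126.4096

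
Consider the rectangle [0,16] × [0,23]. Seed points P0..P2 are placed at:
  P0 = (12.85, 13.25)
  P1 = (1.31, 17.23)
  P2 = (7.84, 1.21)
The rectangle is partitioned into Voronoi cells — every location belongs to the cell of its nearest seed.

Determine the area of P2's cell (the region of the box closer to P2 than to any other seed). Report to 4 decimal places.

Area of P2's cell: 120.6893

1. box [0,16]×[0,23]: [(0, 0) (16, 0) (16, 23) (0, 23)]
2. ⊥bis P2·P0 via (10.345,7.23): [(0, 11.5347) (0, 0) (16, 0) (16, 4.8769)]  |A|=131.2926
3. ⊥bis P2·P1 via (4.575,9.22): [(5.0739, 9.4234) (0, 7.3552) (0, 0) (16, 0) (16, 4.8769)]  |A|=120.6893
4. canonical 5-gon: [(5.0739, 9.4234) (0, 7.3552) (0, 0) (16, 0) (16, 4.8769)]
5. shoelace: 120.6893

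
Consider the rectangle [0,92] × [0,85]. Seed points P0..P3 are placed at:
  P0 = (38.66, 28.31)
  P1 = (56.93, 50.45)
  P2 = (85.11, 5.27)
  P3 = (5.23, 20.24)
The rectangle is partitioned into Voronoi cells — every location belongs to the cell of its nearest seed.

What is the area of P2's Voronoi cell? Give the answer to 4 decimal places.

Area of P2's cell: 1009.7998

1. box [0,92]×[0,85]: [(0, 0) (92, 0) (92, 85) (0, 85)]
2. ⊥bis P2·P0 via (61.885,16.79): [(53.5569, 0) (92, 0) (92, 77.5036)]  |A|=1489.7408
3. ⊥bis P2·P1 via (71.02,27.86): [(65.7435, 24.5689) (53.5569, 0) (92, 0) (92, 40.9458)]  |A|=1009.7998
4. ⊥bis P2·P3 via (45.17,12.755): [(65.7435, 24.5689) (53.5569, 0) (92, 0) (92, 40.9458)]  |A|=1009.7998
5. canonical 4-gon: [(65.7435, 24.5689) (53.5569, 0) (92, 0) (92, 40.9458)]
6. shoelace: 1009.7998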